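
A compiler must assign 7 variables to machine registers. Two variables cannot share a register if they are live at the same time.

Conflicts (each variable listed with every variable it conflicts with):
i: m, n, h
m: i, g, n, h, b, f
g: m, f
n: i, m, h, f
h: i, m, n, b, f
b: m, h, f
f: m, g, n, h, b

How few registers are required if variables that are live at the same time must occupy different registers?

4

m, h, b, f pairwise conflict, so at least 4 registers are needed.
A valid assignment using 4 registers: i=3, m=1, g=2, n=4, h=2, b=4, f=3. Each listed conflict is separated.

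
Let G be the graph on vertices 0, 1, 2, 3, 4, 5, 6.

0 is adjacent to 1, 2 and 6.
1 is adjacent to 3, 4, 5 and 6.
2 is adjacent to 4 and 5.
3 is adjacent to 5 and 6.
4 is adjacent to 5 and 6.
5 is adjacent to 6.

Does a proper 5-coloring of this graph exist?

Yes

The chromatic number is 4. 1, 4, 5, 6 form a clique, so at least 4 colors are needed.
4 colors suffice: color red → {0, 5}; color blue → {1, 2}; color green → {6}; color yellow → {3, 4}.
Since 5 ≥ 4, a proper 5-coloring certainly exists.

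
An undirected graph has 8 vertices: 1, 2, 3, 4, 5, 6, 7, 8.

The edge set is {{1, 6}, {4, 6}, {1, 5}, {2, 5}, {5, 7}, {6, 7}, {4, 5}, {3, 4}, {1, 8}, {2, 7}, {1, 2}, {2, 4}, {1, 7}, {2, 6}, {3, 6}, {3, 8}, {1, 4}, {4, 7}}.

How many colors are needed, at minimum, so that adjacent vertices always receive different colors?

1, 2, 4, 6, 7 form a clique, so at least 5 colors are needed.
5 colors suffice: color a → {1, 3}; color b → {4, 8}; color c → {5, 6}; color d → {2}; color e → {7}. Each edge has distinct colors on its endpoints.

5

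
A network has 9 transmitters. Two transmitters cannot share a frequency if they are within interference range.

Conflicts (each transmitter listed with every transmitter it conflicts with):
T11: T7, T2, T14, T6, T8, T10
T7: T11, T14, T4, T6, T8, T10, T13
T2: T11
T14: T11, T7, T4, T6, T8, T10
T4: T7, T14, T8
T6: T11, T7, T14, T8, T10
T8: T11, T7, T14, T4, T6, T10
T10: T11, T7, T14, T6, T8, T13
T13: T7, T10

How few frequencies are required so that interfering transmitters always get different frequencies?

T11, T7, T14, T6, T8, T10 pairwise conflict, so at least 6 frequencies are needed.
6 frequencies suffice: frequency 1 → {T7, T2}; frequency 2 → {T8, T13}; frequency 3 → {T11, T4}; frequency 4 → {T10}; frequency 5 → {T14}; frequency 6 → {T6}. Each listed conflict is separated.

6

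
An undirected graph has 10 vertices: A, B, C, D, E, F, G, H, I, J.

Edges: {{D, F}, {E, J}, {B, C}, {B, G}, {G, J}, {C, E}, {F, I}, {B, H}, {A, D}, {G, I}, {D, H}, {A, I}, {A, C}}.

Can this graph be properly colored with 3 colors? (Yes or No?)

The chromatic number is 3. The cycle B-H-D-A-C-B has odd length 5, so it cannot be 2-colored; at least 3 colors are needed.
3 colors suffice: color 1 → {B, D, I, J}; color 2 → {A, E, F, G, H}; color 3 → {C}.
That is already a proper 3-coloring.

Yes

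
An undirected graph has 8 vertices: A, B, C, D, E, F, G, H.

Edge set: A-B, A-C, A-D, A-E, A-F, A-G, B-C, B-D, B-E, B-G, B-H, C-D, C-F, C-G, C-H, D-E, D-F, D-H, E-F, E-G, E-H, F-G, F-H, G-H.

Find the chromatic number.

A, D, E, F are mutually adjacent (a clique of size 4), so at least 4 colors are needed.
One proper 4-coloring: A=3, B=2, C=4, D=1, E=4, F=2, G=1, H=3. Each edge has distinct colors on its endpoints.

4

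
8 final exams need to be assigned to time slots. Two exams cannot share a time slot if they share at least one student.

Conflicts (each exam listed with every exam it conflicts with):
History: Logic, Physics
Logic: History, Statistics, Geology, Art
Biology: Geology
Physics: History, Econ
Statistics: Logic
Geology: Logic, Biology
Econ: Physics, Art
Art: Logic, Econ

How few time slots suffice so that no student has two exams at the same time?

The cycle Art-Econ-Physics-History-Logic-Art has odd length 5, so it cannot be 2-colored; at least 3 time slots are needed.
A valid assignment using 3 time slots: History=2, Logic=1, Biology=1, Physics=1, Statistics=2, Geology=2, Econ=3, Art=2. No two conflicting exams share a time slot.

3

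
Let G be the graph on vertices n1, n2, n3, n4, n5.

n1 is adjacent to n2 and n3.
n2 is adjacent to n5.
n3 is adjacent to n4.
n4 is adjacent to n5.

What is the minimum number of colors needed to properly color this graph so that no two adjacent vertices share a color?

The cycle n1-n2-n5-n4-n3-n1 has odd length 5, so it cannot be 2-colored; at least 3 colors are needed.
3 colors suffice: color 1 → {n1, n5}; color 2 → {n2, n4}; color 3 → {n3}. Every edge joins two different colors.

3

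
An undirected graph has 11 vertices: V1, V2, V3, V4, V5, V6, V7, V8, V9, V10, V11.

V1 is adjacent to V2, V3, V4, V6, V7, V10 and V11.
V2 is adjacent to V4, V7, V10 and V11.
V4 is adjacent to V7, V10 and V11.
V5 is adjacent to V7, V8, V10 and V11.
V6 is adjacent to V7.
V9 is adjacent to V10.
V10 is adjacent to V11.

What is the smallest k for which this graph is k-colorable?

5

V1, V2, V4, V10, V11 are pairwise adjacent (a clique of size 5), so at least 5 colors are needed.
5 colors suffice: color 1 → {V1, V5, V9}; color 2 → {V3, V7, V8, V10}; color 3 → {V2, V6}; color 4 → {V11}; color 5 → {V4}. No two adjacent vertices share a color.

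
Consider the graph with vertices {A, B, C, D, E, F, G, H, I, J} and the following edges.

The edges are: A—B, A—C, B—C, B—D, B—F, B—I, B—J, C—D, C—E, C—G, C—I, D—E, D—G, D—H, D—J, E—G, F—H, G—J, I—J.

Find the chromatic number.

4

C, D, E, G form a clique, so at least 4 colors are needed.
4 colors suffice: color 1 → {C, H, J}; color 2 → {A, D, F, I}; color 3 → {B, G}; color 4 → {E}. Each edge has distinct colors on its endpoints.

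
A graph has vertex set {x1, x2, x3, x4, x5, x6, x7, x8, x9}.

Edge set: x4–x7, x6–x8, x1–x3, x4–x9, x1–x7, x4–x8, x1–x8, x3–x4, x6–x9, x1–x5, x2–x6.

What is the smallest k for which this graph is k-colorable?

2

x1 and x5 are adjacent, so at least 2 colors are needed.
One proper 2-coloring: x1=1, x2=2, x3=2, x4=1, x5=2, x6=1, x7=2, x8=2, x9=2. Each edge has distinct colors on its endpoints.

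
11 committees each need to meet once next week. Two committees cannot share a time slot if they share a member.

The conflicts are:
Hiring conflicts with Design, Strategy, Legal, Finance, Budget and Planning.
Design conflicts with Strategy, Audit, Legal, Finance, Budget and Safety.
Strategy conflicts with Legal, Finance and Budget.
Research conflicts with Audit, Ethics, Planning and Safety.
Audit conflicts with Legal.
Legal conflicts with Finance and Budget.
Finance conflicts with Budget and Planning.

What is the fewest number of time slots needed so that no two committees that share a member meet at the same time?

6

Hiring, Design, Strategy, Legal, Finance, Budget pairwise conflict, so at least 6 time slots are needed.
6 time slots suffice: time slot 1 → {Design, Research}; time slot 2 → {Audit, Ethics, Finance, Safety}; time slot 3 → {Legal, Planning}; time slot 4 → {Hiring}; time slot 5 → {Strategy}; time slot 6 → {Budget}. No two conflicting committees share a time slot.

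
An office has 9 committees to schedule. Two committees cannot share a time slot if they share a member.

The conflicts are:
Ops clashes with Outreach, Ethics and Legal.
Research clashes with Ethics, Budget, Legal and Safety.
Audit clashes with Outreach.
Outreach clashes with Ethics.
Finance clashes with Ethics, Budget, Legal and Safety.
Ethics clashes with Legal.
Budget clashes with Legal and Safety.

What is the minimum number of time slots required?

3

Finance, Budget, Legal are mutually in conflict, so at least 3 time slots are needed.
3 time slots suffice: Ops=3, Research=3, Audit=1, Outreach=2, Finance=3, Ethics=1, Budget=1, Legal=2, Safety=2. Every pair that conflicts lands in different time slots.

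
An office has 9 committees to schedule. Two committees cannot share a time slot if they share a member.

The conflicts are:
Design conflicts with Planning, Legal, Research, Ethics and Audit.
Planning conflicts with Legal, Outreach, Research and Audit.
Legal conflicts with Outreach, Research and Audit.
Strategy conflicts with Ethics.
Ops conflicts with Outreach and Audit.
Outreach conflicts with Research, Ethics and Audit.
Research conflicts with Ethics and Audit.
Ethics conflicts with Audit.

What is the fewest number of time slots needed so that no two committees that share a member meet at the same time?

5

Design, Planning, Legal, Research, Audit are mutually in conflict, so at least 5 time slots are needed.
5 time slots suffice: time slot 1 → {Strategy, Audit}; time slot 2 → {Design, Outreach}; time slot 3 → {Ops, Research}; time slot 4 → {Planning, Ethics}; time slot 5 → {Legal}. Each listed conflict is separated.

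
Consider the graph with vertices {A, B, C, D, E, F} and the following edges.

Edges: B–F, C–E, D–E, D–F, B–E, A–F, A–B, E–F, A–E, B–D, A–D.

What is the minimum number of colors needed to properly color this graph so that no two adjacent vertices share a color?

5

A, B, D, E, F are pairwise adjacent (a clique of size 5), so at least 5 colors are needed.
5 colors suffice: color red → {E}; color blue → {B, C}; color green → {F}; color yellow → {D}; color purple → {A}. Each edge has distinct colors on its endpoints.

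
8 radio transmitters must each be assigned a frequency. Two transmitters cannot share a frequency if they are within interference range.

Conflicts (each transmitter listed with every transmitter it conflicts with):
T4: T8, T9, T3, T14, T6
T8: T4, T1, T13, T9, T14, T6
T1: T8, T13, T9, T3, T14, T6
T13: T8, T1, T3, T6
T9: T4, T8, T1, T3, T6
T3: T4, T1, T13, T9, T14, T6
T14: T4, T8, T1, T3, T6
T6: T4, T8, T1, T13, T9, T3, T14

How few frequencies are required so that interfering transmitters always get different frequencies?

4

T8, T1, T14, T6 all conflict with each other, so at least 4 frequencies are needed.
A valid assignment using 4 frequencies: T4=2, T8=3, T1=2, T13=4, T9=4, T3=3, T14=4, T6=1. No two conflicting transmitters share a frequency.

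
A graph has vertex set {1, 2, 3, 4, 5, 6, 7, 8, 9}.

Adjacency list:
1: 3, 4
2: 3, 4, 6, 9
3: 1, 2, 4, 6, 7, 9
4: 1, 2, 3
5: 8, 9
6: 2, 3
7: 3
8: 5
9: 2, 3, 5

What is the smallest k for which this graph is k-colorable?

2, 3, 4 form a triangle, so at least 3 colors are needed.
3 colors suffice: color red → {3, 5}; color blue → {1, 2, 7, 8}; color green → {4, 6, 9}. No two adjacent vertices share a color.

3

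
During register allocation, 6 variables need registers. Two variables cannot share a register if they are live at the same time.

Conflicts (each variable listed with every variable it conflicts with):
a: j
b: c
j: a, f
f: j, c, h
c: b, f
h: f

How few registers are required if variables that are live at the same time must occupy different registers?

b and c conflict, so at least 2 registers are needed.
2 registers suffice: a=1, b=1, j=2, f=1, c=2, h=2. No two conflicting variables share a register.

2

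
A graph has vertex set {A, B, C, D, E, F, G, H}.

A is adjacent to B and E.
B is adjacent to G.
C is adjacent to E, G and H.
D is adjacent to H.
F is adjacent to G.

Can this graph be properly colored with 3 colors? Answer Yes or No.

The chromatic number is 3. The cycle B-A-E-C-G-B has odd length 5, so it cannot be 2-colored; at least 3 colors are needed.
3 colors suffice: color red → {E, G, H}; color blue → {A, C, D, F}; color green → {B}.
That is already a proper 3-coloring.

Yes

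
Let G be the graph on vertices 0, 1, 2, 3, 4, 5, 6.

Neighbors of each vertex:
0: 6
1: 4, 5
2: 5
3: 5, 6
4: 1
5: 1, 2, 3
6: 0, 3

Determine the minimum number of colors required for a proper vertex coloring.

2

3 and 6 are adjacent, so at least 2 colors are needed.
A valid assignment using 2 colors: 0=b, 1=b, 2=b, 3=b, 4=a, 5=a, 6=a. No two adjacent vertices share a color.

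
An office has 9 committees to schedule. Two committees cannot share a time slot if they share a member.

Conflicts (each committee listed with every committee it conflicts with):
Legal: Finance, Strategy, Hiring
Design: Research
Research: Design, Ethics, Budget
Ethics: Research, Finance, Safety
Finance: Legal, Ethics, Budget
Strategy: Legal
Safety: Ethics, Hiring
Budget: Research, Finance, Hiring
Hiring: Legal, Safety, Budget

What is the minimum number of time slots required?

The cycle Finance-Legal-Hiring-Safety-Ethics-Finance has odd length 5, so it cannot be 2-colored; at least 3 time slots are needed.
3 time slots suffice: time slot 1 → {Research, Finance, Strategy, Hiring}; time slot 2 → {Legal, Design, Ethics, Budget}; time slot 3 → {Safety}. No two conflicting committees share a time slot.

3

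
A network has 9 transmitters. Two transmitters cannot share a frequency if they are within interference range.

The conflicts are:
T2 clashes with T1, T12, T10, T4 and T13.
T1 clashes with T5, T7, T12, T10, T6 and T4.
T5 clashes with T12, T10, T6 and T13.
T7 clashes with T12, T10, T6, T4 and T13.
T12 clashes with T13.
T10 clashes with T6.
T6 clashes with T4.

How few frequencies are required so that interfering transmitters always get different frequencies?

T1, T5, T10, T6 are mutually in conflict, so at least 4 frequencies are needed.
A valid assignment using 4 frequencies: T2=2, T1=1, T5=2, T7=2, T12=3, T10=4, T6=3, T4=4, T13=1. No two conflicting transmitters share a frequency.

4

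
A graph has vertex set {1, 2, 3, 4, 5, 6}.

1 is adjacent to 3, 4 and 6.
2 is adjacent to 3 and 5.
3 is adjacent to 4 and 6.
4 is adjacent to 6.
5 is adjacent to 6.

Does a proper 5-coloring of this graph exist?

Yes

The chromatic number is 4. 1, 3, 4, 6 form a clique, so at least 4 colors are needed.
4 colors suffice: color red → {3, 5}; color blue → {2, 6}; color green → {4}; color yellow → {1}.
Since 5 ≥ 4, a proper 5-coloring certainly exists.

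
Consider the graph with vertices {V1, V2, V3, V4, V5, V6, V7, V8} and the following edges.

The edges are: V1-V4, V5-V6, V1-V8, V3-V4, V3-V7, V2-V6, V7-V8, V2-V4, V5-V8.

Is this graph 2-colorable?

The cycle V7-V8-V1-V4-V3-V7 has odd length 5, so it cannot be 2-colored; at least 3 colors are needed.
So 2 colors are not enough.

No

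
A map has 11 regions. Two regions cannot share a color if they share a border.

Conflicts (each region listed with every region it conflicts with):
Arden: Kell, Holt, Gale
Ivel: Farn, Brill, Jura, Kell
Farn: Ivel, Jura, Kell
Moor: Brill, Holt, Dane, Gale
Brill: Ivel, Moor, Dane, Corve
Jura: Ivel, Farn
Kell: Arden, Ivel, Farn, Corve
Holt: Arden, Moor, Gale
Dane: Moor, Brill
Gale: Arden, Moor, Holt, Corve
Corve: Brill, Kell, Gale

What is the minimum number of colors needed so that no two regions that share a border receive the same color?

3

Moor, Brill, Dane are mutually in conflict, so at least 3 colors are needed.
One proper 3-coloring: Arden=2, Ivel=2, Farn=3, Moor=2, Brill=1, Jura=1, Kell=1, Holt=3, Dane=3, Gale=1, Corve=2. No two conflicting regions share a color.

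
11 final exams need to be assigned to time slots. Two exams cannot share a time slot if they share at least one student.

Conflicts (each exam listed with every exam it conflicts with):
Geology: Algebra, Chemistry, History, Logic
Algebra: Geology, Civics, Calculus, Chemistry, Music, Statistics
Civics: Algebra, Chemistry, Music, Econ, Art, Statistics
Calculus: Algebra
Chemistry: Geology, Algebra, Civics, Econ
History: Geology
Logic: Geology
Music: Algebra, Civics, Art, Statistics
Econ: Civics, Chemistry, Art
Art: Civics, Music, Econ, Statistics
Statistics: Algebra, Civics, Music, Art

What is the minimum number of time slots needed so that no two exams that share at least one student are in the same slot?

4

Algebra, Civics, Music, Statistics pairwise conflict, so at least 4 time slots are needed.
4 time slots suffice: Geology=2, Algebra=1, Civics=2, Calculus=2, Chemistry=3, History=1, Logic=1, Music=4, Econ=4, Art=1, Statistics=3. Each listed conflict is separated.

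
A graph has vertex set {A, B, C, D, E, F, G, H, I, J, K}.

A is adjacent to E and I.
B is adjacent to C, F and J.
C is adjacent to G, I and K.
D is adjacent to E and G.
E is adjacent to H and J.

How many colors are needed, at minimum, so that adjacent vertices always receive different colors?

2

C and I are adjacent, so at least 2 colors are needed.
2 colors suffice: A=red, B=blue, C=red, D=red, E=blue, F=red, G=blue, H=red, I=blue, J=red, K=blue. Each edge has distinct colors on its endpoints.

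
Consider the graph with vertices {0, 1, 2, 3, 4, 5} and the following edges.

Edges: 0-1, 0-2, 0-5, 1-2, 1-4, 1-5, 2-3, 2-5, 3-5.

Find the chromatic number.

4

0, 1, 2, 5 are mutually adjacent (a clique of size 4), so at least 4 colors are needed.
4 colors suffice: color red → {4, 5}; color blue → {2}; color green → {1, 3}; color yellow → {0}. No two adjacent vertices share a color.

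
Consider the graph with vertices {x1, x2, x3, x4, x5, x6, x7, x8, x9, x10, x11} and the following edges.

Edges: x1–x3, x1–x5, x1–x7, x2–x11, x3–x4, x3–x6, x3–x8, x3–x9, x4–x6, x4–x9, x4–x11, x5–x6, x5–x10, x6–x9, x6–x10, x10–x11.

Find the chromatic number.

x3, x4, x6, x9 are mutually adjacent (a clique of size 4), so at least 4 colors are needed.
4 colors suffice: color 1 → {x3, x5, x7, x11}; color 2 → {x1, x2, x6, x8}; color 3 → {x4, x10}; color 4 → {x9}. Each edge has distinct colors on its endpoints.

4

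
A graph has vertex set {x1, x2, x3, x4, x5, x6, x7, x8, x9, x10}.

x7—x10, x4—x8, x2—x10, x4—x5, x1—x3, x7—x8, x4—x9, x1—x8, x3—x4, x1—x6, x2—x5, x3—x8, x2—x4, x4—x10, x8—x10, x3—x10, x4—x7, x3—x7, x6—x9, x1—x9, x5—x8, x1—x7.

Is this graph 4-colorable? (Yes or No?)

No

x3, x4, x7, x8, x10 are mutually adjacent (a clique of size 5), so at least 5 colors are needed.
So 4 colors are not enough.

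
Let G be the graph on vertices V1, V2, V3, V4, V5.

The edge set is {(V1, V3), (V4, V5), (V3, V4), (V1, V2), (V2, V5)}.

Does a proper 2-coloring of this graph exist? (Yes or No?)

No

The cycle V4-V3-V1-V2-V5-V4 has odd length 5, so it cannot be 2-colored; at least 3 colors are needed.
So 2 colors are not enough.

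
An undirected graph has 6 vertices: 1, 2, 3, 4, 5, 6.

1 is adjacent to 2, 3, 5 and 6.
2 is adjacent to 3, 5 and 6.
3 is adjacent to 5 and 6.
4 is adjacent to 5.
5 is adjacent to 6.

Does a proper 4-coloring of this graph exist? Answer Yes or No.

1, 2, 3, 5, 6 are pairwise adjacent (a clique of size 5), so at least 5 colors are needed.
So 4 colors are not enough.

No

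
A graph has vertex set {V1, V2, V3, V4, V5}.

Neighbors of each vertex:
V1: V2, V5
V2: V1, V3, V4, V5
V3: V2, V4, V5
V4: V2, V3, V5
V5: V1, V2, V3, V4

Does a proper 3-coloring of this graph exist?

No

V2, V3, V4, V5 are mutually adjacent (a clique of size 4), so at least 4 colors are needed.
So 3 colors are not enough.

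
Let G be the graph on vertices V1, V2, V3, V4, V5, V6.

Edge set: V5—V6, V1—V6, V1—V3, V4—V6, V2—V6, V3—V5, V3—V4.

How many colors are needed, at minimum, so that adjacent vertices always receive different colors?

2

V1 and V6 are adjacent, so at least 2 colors are needed.
A valid assignment using 2 colors: V1=2, V2=2, V3=1, V4=2, V5=2, V6=1. Each edge has distinct colors on its endpoints.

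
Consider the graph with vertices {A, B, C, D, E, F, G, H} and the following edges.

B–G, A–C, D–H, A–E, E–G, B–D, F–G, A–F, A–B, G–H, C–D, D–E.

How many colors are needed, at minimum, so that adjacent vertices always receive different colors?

2

G and H are adjacent, so at least 2 colors are needed.
2 colors suffice: color red → {A, D, G}; color blue → {B, C, E, F, H}. Every edge joins two different colors.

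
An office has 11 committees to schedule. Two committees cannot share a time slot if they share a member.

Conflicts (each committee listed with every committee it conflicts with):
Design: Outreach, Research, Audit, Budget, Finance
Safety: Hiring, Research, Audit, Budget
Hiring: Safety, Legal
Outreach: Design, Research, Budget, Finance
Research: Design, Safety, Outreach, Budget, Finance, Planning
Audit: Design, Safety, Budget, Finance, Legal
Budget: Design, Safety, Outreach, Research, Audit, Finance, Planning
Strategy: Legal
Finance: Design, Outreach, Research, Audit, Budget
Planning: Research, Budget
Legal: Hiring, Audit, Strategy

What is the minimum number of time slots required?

5

Design, Outreach, Research, Budget, Finance all conflict with each other, so at least 5 time slots are needed.
5 time slots suffice: Design=3, Safety=3, Hiring=2, Outreach=5, Research=2, Audit=2, Budget=1, Strategy=2, Finance=4, Planning=3, Legal=1. Each listed conflict is separated.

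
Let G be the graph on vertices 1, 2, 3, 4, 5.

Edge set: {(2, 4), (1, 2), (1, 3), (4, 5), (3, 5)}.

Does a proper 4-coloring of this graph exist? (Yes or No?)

Yes

The chromatic number is 3. The cycle 3-1-2-4-5-3 has odd length 5, so it cannot be 2-colored; at least 3 colors are needed.
3 colors suffice: color a → {2, 5}; color b → {1, 4}; color c → {3}.
Since 4 ≥ 3, a proper 4-coloring certainly exists.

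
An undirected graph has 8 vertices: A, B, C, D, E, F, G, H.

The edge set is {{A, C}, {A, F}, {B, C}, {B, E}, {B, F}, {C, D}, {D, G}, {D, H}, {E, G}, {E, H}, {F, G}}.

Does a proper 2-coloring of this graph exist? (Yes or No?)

The cycle A-C-D-G-F-A has odd length 5, so it cannot be 2-colored; at least 3 colors are needed.
So 2 colors are not enough.

No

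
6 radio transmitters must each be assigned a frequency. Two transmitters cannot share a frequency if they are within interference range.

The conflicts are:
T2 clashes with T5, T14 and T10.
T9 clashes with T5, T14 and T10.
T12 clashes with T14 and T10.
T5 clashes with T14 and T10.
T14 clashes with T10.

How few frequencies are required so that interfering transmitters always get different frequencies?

T9, T5, T14, T10 all conflict with each other, so at least 4 frequencies are needed.
4 frequencies suffice: frequency 1 → {T14}; frequency 2 → {T10}; frequency 3 → {T12, T5}; frequency 4 → {T2, T9}. Each listed conflict is separated.

4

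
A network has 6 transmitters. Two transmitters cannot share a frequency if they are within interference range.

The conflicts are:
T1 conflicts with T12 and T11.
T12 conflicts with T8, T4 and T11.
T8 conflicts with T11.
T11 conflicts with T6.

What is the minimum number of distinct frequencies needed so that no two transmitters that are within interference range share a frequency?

3

T12, T8, T11 pairwise conflict, so at least 3 frequencies are needed.
3 frequencies suffice: frequency 1 → {T4, T11}; frequency 2 → {T12, T6}; frequency 3 → {T1, T8}. Each listed conflict is separated.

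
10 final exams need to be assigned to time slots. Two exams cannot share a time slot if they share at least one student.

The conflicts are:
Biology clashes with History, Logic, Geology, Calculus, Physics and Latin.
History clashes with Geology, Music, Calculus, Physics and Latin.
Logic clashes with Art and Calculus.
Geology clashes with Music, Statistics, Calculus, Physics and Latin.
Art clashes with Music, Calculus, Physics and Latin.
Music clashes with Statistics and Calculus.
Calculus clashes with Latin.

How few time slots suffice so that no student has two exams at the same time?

5

Biology, History, Geology, Calculus, Latin are mutually in conflict, so at least 5 time slots are needed.
5 time slots suffice: Biology=3, History=4, Logic=4, Geology=2, Art=2, Music=3, Statistics=1, Calculus=1, Physics=1, Latin=5. No two conflicting exams share a time slot.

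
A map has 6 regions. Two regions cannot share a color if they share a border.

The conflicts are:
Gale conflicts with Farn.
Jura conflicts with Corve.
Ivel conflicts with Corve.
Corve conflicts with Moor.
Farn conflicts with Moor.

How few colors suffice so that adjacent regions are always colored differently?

2

Farn and Moor conflict, so at least 2 colors are needed.
2 colors suffice: Gale=2, Jura=2, Ivel=2, Corve=1, Farn=1, Moor=2. No two conflicting regions share a color.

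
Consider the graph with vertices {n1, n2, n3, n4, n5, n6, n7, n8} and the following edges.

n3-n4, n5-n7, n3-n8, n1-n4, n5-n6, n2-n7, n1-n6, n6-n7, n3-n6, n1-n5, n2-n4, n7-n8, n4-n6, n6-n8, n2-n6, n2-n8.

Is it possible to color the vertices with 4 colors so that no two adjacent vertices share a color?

The chromatic number is 4. n2, n6, n7, n8 are mutually adjacent (a clique of size 4), so at least 4 colors are needed.
4 colors suffice: color 1 → {n6}; color 2 → {n4, n7}; color 3 → {n1, n2, n3}; color 4 → {n5, n8}.
That is already a proper 4-coloring.

Yes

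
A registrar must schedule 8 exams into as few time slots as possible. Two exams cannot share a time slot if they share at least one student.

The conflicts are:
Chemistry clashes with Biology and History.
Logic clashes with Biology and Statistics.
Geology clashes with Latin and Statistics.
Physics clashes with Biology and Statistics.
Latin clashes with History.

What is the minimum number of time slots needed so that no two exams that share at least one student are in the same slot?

The cycle Biology-Physics-Statistics-Geology-Latin-History-Chemistry-Biology has odd length 7, so it cannot be 2-colored; at least 3 time slots are needed.
3 time slots suffice: time slot 1 → {Biology, Statistics, History}; time slot 2 → {Chemistry, Logic, Geology, Physics}; time slot 3 → {Latin}. No two conflicting exams share a time slot.

3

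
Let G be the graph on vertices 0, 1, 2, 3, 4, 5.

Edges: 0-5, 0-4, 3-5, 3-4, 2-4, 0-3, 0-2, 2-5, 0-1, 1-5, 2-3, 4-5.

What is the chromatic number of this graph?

5

0, 2, 3, 4, 5 are mutually adjacent (a clique of size 5), so at least 5 colors are needed.
5 colors suffice: color a → {5}; color b → {0}; color c → {1, 3}; color d → {2}; color e → {4}. No two adjacent vertices share a color.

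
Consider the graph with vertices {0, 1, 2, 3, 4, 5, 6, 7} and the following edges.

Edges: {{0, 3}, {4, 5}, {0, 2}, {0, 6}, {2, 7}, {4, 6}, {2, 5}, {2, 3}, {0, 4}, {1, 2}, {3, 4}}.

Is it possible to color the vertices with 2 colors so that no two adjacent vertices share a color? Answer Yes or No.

0, 3, 4 are pairwise adjacent, so at least 3 colors are needed.
So 2 colors are not enough.

No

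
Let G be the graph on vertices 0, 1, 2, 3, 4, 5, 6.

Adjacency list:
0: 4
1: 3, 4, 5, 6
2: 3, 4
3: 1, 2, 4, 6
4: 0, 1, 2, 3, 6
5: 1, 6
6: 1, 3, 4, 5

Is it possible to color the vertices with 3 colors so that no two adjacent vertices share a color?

No

1, 3, 4, 6 form a clique, so at least 4 colors are needed.
So 3 colors are not enough.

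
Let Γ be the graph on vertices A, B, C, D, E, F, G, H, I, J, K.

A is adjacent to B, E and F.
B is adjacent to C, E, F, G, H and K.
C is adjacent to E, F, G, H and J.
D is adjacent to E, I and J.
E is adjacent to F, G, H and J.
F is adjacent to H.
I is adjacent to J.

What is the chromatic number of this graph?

5

B, C, E, F, H are pairwise adjacent (a clique of size 5), so at least 5 colors are needed.
One proper 5-coloring: A=3, B=2, C=3, D=3, E=1, F=4, G=4, H=5, I=1, J=2, K=1. Each edge has distinct colors on its endpoints.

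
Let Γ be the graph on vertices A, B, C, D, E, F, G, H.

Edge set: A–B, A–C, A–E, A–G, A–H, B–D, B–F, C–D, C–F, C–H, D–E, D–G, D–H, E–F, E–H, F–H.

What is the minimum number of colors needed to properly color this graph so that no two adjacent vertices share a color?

3

C, F, H are mutually adjacent, so at least 3 colors are needed.
A valid assignment using 3 colors: A=2, B=1, C=3, D=2, E=3, F=2, G=1, H=1. Each edge has distinct colors on its endpoints.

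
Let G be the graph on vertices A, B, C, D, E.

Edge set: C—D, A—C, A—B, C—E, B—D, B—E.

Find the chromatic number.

2

A and C are adjacent, so at least 2 colors are needed.
2 colors suffice: A=2, B=1, C=1, D=2, E=2. Each edge has distinct colors on its endpoints.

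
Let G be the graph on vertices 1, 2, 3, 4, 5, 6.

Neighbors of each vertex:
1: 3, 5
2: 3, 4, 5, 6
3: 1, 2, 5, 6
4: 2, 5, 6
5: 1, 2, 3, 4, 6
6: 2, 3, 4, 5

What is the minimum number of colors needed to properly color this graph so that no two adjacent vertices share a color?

4

2, 3, 5, 6 form a clique, so at least 4 colors are needed.
4 colors suffice: 1=c, 2=c, 3=b, 4=b, 5=a, 6=d. No two adjacent vertices share a color.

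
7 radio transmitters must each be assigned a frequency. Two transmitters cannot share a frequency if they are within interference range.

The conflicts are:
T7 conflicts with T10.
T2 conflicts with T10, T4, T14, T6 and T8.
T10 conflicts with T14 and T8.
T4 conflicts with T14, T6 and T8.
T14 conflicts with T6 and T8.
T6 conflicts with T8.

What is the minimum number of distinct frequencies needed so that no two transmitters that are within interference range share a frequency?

5

T2, T4, T14, T6, T8 all conflict with each other, so at least 5 frequencies are needed.
5 frequencies suffice: frequency 1 → {T7, T14}; frequency 2 → {T2}; frequency 3 → {T8}; frequency 4 → {T10, T6}; frequency 5 → {T4}. Each listed conflict is separated.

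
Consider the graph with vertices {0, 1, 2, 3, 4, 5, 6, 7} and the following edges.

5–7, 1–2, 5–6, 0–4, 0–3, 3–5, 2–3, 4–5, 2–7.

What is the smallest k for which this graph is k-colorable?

5 and 7 are adjacent, so at least 2 colors are needed.
2 colors suffice: color red → {0, 2, 5}; color blue → {1, 3, 4, 6, 7}. Each edge has distinct colors on its endpoints.

2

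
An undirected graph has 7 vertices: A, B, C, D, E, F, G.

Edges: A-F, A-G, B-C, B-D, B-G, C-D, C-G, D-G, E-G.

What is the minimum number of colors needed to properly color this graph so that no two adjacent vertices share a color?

4

B, C, D, G form a clique, so at least 4 colors are needed.
4 colors suffice: color red → {F, G}; color blue → {A, B, E}; color green → {D}; color yellow → {C}. Every edge joins two different colors.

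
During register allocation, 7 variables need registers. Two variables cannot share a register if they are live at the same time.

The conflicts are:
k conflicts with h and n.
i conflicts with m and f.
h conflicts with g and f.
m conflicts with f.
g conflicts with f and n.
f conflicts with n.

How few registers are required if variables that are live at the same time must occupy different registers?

3

i, m, f pairwise conflict, so at least 3 registers are needed.
3 registers suffice: register 1 → {k, f}; register 2 → {i, h, n}; register 3 → {m, g}. Each listed conflict is separated.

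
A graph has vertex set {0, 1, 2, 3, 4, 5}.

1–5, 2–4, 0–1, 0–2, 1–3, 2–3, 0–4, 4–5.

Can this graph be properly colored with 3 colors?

The chromatic number is 3. 0, 2, 4 are mutually adjacent, so at least 3 colors are needed.
One proper 3-coloring: 0=green, 1=red, 2=red, 3=blue, 4=blue, 5=green.
That is already a proper 3-coloring.

Yes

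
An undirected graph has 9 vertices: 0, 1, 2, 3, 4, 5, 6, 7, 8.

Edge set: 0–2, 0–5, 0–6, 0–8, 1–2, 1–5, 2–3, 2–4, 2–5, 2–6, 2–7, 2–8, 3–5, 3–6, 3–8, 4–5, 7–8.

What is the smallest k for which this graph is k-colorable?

2, 7, 8 are pairwise adjacent, so at least 3 colors are needed.
A valid assignment using 3 colors: 0=green, 1=green, 2=red, 3=green, 4=green, 5=blue, 6=blue, 7=green, 8=blue. Each edge has distinct colors on its endpoints.

3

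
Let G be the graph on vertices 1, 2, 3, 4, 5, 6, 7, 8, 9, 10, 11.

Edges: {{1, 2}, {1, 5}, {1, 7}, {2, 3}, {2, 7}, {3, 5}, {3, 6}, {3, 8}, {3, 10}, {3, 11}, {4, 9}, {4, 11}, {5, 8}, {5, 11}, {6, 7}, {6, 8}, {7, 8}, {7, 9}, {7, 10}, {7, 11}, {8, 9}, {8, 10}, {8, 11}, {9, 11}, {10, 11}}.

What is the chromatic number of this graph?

4

3, 8, 10, 11 form a clique, so at least 4 colors are needed.
4 colors suffice: color red → {2, 6, 11}; color blue → {1, 4, 8}; color green → {3, 7}; color yellow → {5, 9, 10}. No two adjacent vertices share a color.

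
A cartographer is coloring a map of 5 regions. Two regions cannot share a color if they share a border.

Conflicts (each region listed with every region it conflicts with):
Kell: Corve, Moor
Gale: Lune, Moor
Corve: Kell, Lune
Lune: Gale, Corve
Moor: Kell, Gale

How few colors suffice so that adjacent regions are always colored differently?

The cycle Moor-Kell-Corve-Lune-Gale-Moor has odd length 5, so it cannot be 2-colored; at least 3 colors are needed.
3 colors suffice: color 1 → {Corve, Moor}; color 2 → {Kell, Gale}; color 3 → {Lune}. Every pair that conflicts lands in different colors.

3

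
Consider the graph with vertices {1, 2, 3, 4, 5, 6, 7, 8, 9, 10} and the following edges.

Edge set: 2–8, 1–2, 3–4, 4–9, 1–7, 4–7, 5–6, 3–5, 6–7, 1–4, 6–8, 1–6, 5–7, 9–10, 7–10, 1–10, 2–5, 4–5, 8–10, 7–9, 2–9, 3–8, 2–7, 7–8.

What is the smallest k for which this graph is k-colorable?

1, 6, 7 are pairwise adjacent, so at least 3 colors are needed.
3 colors suffice: color red → {3, 7}; color blue → {2, 4, 6, 10}; color green → {1, 5, 8, 9}. Every edge joins two different colors.

3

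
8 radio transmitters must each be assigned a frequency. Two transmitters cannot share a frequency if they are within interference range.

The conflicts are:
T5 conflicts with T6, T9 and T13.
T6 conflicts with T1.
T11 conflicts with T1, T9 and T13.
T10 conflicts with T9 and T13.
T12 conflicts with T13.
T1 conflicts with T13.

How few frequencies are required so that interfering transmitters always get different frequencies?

T11, T1, T13 pairwise conflict, so at least 3 frequencies are needed.
3 frequencies suffice: frequency 1 → {T6, T9, T13}; frequency 2 → {T5, T11, T10, T12}; frequency 3 → {T1}. Every pair that conflicts lands in different frequencies.

3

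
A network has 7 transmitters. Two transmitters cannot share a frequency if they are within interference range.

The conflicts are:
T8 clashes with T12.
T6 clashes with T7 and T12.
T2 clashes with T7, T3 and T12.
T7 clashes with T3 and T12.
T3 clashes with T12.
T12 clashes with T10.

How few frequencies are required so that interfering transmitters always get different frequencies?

4

T2, T7, T3, T12 are mutually in conflict, so at least 4 frequencies are needed.
4 frequencies suffice: frequency 1 → {T12}; frequency 2 → {T8, T7, T10}; frequency 3 → {T6, T2}; frequency 4 → {T3}. Every pair that conflicts lands in different frequencies.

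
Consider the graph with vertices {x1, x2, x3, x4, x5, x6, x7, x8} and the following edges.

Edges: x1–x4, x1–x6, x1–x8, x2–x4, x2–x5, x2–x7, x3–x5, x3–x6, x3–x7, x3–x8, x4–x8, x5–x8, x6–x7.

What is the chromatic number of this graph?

x3, x6, x7 are mutually adjacent, so at least 3 colors are needed.
3 colors suffice: color red → {x7, x8}; color blue → {x1, x2, x3}; color green → {x4, x5, x6}. Each edge has distinct colors on its endpoints.

3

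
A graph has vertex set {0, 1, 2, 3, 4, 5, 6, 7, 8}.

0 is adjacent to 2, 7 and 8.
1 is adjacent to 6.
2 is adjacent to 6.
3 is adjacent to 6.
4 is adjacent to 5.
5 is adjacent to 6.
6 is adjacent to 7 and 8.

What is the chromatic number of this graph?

2

4 and 5 are adjacent, so at least 2 colors are needed.
2 colors suffice: color red → {0, 4, 6}; color blue → {1, 2, 3, 5, 7, 8}. Each edge has distinct colors on its endpoints.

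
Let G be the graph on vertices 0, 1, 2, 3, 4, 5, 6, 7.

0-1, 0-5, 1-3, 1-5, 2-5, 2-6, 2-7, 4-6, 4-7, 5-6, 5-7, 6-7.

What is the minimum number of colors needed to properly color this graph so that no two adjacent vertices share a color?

2, 5, 6, 7 are pairwise adjacent (a clique of size 4), so at least 4 colors are needed.
One proper 4-coloring: 0=green, 1=blue, 2=yellow, 3=red, 4=red, 5=red, 6=blue, 7=green. Each edge has distinct colors on its endpoints.

4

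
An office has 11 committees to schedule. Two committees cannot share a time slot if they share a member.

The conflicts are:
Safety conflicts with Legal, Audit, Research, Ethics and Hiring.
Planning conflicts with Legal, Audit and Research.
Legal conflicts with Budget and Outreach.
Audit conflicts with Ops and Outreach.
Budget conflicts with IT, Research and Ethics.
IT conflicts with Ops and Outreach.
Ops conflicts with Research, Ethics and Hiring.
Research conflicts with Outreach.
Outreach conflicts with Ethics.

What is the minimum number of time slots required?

Ops and Research conflict, so at least 2 time slots are needed.
2 time slots suffice: time slot 1 → {Safety, Planning, Budget, Ops, Outreach}; time slot 2 → {Legal, Audit, IT, Research, Ethics, Hiring}. No two conflicting committees share a time slot.

2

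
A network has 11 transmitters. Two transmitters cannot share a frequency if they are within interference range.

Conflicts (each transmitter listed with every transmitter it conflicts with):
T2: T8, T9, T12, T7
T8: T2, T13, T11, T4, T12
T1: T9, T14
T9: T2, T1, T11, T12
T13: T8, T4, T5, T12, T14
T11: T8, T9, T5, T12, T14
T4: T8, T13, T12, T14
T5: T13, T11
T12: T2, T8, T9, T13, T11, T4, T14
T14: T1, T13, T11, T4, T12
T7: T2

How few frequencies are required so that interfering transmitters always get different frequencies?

4

T8, T13, T4, T12 all conflict with each other, so at least 4 frequencies are needed.
4 frequencies suffice: frequency 1 → {T1, T5, T12, T7}; frequency 2 → {T8, T9, T14}; frequency 3 → {T2, T13, T11}; frequency 4 → {T4}. Each listed conflict is separated.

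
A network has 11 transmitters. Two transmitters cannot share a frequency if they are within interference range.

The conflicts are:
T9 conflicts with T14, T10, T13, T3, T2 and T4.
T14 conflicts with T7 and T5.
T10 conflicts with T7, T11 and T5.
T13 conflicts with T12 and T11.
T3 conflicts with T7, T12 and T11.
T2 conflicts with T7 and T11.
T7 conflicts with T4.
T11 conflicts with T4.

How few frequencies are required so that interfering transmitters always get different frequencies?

2

T9 and T14 conflict, so at least 2 frequencies are needed.
2 frequencies suffice: frequency 1 → {T9, T7, T12, T11, T5}; frequency 2 → {T14, T10, T13, T3, T2, T4}. Each listed conflict is separated.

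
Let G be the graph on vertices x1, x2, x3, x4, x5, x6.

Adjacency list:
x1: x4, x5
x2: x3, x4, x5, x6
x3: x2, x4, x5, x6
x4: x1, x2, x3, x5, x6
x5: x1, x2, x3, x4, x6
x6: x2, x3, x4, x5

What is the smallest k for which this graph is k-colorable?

x2, x3, x4, x5, x6 are pairwise adjacent (a clique of size 5), so at least 5 colors are needed.
A valid assignment using 5 colors: x1=3, x2=5, x3=4, x4=2, x5=1, x6=3. Each edge has distinct colors on its endpoints.

5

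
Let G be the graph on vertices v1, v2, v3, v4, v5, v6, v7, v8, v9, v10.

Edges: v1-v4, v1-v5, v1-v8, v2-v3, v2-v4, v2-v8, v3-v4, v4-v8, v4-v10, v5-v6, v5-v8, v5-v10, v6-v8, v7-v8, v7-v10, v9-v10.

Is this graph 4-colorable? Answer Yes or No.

The chromatic number is 3. v1, v4, v8 form a triangle, so at least 3 colors are needed.
3 colors suffice: color red → {v3, v8, v10}; color blue → {v4, v5, v7, v9}; color green → {v1, v2, v6}.
Since 4 ≥ 3, a proper 4-coloring certainly exists.

Yes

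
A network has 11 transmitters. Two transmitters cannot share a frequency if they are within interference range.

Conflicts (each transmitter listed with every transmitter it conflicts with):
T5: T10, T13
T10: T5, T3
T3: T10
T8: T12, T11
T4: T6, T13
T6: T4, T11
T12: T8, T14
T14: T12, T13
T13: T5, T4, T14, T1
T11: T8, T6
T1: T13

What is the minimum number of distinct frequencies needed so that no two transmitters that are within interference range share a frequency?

The cycle T11-T8-T12-T14-T13-T4-T6-T11 has odd length 7, so it cannot be 2-colored; at least 3 frequencies are needed.
3 frequencies suffice: frequency 1 → {T10, T8, T6, T13}; frequency 2 → {T5, T3, T4, T14, T11, T1}; frequency 3 → {T12}. Each listed conflict is separated.

3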